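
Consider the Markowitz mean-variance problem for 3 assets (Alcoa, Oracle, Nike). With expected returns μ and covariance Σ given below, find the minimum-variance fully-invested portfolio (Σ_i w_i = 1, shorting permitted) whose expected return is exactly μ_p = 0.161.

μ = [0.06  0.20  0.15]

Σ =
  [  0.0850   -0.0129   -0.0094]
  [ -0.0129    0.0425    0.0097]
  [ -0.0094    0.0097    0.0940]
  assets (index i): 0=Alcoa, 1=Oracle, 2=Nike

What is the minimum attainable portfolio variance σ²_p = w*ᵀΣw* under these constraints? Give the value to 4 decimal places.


g=Σ⁻¹μ = [1.5881  4.9029  1.2486]
h=Σ⁻¹𝟙 = [16.8399  26.4514  9.5927]
a=μᵀg=1.263160  b=𝟙ᵀg=7.739592  c=𝟙ᵀh=52.884102  D=ac−b²=6.899808
λ₁=(c·0.161−b)/D = (52.884102·0.161−7.739592)/6.899808 = 0.112286
λ₂=(a−b·0.161)/D = (1.263160−7.739592·0.161)/6.899808 = 0.002476
w* = 0.112286·g + 0.002476·h:
  w_0 = 0.112286·1.5881 + 0.002476·16.8399 = 0.2200  (Alcoa)
  w_1 = 0.112286·4.9029 + 0.002476·26.4514 = 0.6160  (Oracle)
  w_2 = 0.112286·1.2486 + 0.002476·9.5927 = 0.1640  (Nike)
Σw_i=1.0000  μᵀw=0.1610
σ²=wᵀΣw=λ₁·μ_p+λ₂ = 0.112286·0.161 + 0.002476 = 0.020554 ≈ 0.0206

0.0206


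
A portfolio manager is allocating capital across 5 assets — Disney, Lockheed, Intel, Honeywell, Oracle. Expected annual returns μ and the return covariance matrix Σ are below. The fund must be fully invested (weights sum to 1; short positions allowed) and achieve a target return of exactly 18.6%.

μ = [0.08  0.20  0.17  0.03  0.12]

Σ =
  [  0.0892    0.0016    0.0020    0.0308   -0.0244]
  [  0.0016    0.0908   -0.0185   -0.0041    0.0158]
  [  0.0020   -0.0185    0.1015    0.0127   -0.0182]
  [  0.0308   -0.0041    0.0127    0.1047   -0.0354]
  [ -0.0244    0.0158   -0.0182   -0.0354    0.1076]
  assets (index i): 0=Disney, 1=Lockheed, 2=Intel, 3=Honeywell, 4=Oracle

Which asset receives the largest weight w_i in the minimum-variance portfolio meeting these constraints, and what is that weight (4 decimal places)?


Lockheed (0.4790)

x=Σ⁻¹μ = [1.1159  2.4085  2.3260  0.2774  1.4993]
y=Σ⁻¹𝟙 = [11.4772  11.2061  13.2207  10.3874  15.9044]
a=μᵀx=1.154634  b=𝟙ᵀx=7.627074  c=𝟙ᵀy=62.195859  D=ac−b²=13.641172
λ₁=(c·0.186−b)/D = (62.195859·0.186−7.627074)/13.641172 = 0.288931
λ₂=(a−b·0.186)/D = (1.154634−7.627074·0.186)/13.641172 = -0.019353
w* = 0.288931·x + -0.019353·y:
  w_0 = 0.288931·1.1159 + -0.019353·11.4772 = 0.1003  (Disney)
  w_1 = 0.288931·2.4085 + -0.019353·11.2061 = 0.4790  (Lockheed)
  w_2 = 0.288931·2.3260 + -0.019353·13.2207 = 0.4162  (Intel)
  w_3 = 0.288931·0.2774 + -0.019353·10.3874 = -0.1209  (Honeywell)
  w_4 = 0.288931·1.4993 + -0.019353·15.9044 = 0.1254  (Oracle)
Σw_i=1.0000  μᵀw=0.1860
σ²=wᵀΣw=λ₁·μ_p+λ₂ = 0.288931·0.186 + -0.019353 = 0.034388 ≈ 0.0344


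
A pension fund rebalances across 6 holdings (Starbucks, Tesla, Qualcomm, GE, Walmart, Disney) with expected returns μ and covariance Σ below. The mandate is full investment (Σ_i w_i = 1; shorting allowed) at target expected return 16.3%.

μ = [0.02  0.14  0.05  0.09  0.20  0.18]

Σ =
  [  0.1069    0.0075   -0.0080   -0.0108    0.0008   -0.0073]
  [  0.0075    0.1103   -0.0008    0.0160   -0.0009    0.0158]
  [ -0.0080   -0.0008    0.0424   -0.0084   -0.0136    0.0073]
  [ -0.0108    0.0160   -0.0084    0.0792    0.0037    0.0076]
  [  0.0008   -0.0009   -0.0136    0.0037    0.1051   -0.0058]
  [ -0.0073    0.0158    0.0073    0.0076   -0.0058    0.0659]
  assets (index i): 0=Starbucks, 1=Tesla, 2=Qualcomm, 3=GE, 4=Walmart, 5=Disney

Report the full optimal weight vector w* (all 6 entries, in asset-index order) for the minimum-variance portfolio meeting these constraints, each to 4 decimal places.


p=Σ⁻¹μ = [0.5076  0.7784  1.7536  0.8897  2.2394  2.5013]
q=Σ⁻¹𝟙 = [13.6133  4.6321  31.6380  15.1594  13.6468  11.5201]
a=μᵀp=1.184983  b=𝟙ᵀp=8.669989  c=𝟙ᵀq=90.209739  D=ac−b²=31.728302
λ₁=(c·0.163−b)/D = (90.209739·0.163−8.669989)/31.728302 = 0.190183
λ₂=(a−b·0.163)/D = (1.184983−8.669989·0.163)/31.728302 = -0.007193
w* = 0.190183·p + -0.007193·q:
  w_0 = 0.190183·0.5076 + -0.007193·13.6133 = -0.0014  (Starbucks)
  w_1 = 0.190183·0.7784 + -0.007193·4.6321 = 0.1147  (Tesla)
  w_2 = 0.190183·1.7536 + -0.007193·31.6380 = 0.1059  (Qualcomm)
  w_3 = 0.190183·0.8897 + -0.007193·15.1594 = 0.0602  (GE)
  w_4 = 0.190183·2.2394 + -0.007193·13.6468 = 0.3277  (Walmart)
  w_5 = 0.190183·2.5013 + -0.007193·11.5201 = 0.3928  (Disney)
Σw_i=1.0000  μᵀw=0.1630
σ²=wᵀΣw=λ₁·μ_p+λ₂ = 0.190183·0.163 + -0.007193 = 0.023807 ≈ 0.0238

-0.0014  0.1147  0.1059  0.0602  0.3277  0.3928


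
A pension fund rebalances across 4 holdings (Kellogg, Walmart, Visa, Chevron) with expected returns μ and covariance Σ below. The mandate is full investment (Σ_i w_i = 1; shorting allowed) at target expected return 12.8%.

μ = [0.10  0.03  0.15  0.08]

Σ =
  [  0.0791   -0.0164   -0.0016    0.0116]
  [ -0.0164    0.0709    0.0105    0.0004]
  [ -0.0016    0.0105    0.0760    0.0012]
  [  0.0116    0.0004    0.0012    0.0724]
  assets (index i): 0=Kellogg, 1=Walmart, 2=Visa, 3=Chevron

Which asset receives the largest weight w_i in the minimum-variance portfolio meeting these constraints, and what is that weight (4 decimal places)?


g=Σ⁻¹μ = [1.2640  0.4251  1.9279  0.8681]
h=Σ⁻¹𝟙 = [14.4863  15.7466  11.1102  11.2200]
a=μᵀg=0.497788  b=𝟙ᵀg=4.485158  c=𝟙ᵀh=52.563070  D=ac−b²=6.048605
λ₁=(c·0.128−b)/D = (52.563070·0.128−4.485158)/6.048605 = 0.370815
λ₂=(a−b·0.128)/D = (0.497788−4.485158·0.128)/6.048605 = -0.012617
w* = 0.370815·g + -0.012617·h:
  w_0 = 0.370815·1.2640 + -0.012617·14.4863 = 0.2860  (Kellogg)
  w_1 = 0.370815·0.4251 + -0.012617·15.7466 = -0.0410  (Walmart)
  w_2 = 0.370815·1.9279 + -0.012617·11.1102 = 0.5747  (Visa)
  w_3 = 0.370815·0.8681 + -0.012617·11.2200 = 0.1804  (Chevron)
Σw_i=1.0000  μᵀw=0.1280
σ²=wᵀΣw=λ₁·μ_p+λ₂ = 0.370815·0.128 + -0.012617 = 0.034848 ≈ 0.0348

Visa (0.5747)


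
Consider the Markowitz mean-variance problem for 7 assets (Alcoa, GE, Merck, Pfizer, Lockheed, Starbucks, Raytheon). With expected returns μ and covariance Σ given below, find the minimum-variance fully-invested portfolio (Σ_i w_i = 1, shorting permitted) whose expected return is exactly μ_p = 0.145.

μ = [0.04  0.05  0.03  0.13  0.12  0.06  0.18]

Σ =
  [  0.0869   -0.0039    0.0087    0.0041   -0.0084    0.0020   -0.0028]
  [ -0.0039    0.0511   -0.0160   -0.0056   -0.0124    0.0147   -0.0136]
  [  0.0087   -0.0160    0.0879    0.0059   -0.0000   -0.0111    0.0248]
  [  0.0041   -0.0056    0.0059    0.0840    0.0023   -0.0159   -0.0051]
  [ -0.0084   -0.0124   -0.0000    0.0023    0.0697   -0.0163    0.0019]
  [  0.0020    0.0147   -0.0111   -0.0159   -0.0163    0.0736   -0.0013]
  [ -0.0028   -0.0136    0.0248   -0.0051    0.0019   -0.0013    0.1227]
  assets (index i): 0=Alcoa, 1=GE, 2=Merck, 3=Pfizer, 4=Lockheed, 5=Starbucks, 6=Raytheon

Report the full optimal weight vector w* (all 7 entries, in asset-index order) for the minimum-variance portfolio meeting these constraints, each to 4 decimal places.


x=Σ⁻¹μ = [0.6882  1.9270  0.1879  1.9362  2.3671  1.4128  1.7171]
y=Σ⁻¹𝟙 = [12.9641  29.9117  14.1747  15.6490  24.7695  18.4299  9.3584]
a=μᵀx=1.059121  b=𝟙ᵀx=10.236399  c=𝟙ᵀy=125.257213  D=ac−b²=27.878713
λ₁=(c·0.145−b)/D = (125.257213·0.145−10.236399)/27.878713 = 0.284299
λ₂=(a−b·0.145)/D = (1.059121−10.236399·0.145)/27.878713 = -0.015250
w* = 0.284299·x + -0.015250·y:
  w_0 = 0.284299·0.6882 + -0.015250·12.9641 = -0.0020  (Alcoa)
  w_1 = 0.284299·1.9270 + -0.015250·29.9117 = 0.0917  (GE)
  w_2 = 0.284299·0.1879 + -0.015250·14.1747 = -0.1627  (Merck)
  w_3 = 0.284299·1.9362 + -0.015250·15.6490 = 0.3118  (Pfizer)
  w_4 = 0.284299·2.3671 + -0.015250·24.7695 = 0.2952  (Lockheed)
  w_5 = 0.284299·1.4128 + -0.015250·18.4299 = 0.1206  (Starbucks)
  w_6 = 0.284299·1.7171 + -0.015250·9.3584 = 0.3455  (Raytheon)
Σw_i=1.0000  μᵀw=0.1450
σ²=wᵀΣw=λ₁·μ_p+λ₂ = 0.284299·0.145 + -0.015250 = 0.025973 ≈ 0.0260

-0.0020  0.0917  -0.1627  0.3118  0.2952  0.1206  0.3455


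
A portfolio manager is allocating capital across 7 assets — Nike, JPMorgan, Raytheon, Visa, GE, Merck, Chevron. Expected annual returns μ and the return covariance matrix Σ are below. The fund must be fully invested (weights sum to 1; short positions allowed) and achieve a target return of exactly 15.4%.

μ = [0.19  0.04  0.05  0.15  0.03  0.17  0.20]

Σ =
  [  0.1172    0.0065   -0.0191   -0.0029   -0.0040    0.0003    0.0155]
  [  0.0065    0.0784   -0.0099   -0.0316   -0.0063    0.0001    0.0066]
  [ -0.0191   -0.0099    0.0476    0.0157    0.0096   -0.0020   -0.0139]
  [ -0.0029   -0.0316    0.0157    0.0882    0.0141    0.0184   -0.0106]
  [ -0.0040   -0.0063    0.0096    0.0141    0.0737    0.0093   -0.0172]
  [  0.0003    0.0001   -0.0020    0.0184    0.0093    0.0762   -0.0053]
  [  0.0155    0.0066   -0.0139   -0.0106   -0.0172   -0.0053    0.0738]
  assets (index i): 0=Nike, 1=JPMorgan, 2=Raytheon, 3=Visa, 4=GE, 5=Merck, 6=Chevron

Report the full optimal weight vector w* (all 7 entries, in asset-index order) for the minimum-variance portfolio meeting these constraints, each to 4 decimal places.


g=Σ⁻¹μ = [1.5623  1.0860  2.3003  1.6128  0.4647  2.0606  3.2060]
h=Σ⁻¹𝟙 = [10.1746  19.5796  29.1627  11.6041  13.2347  10.8445  20.6849]
a=μᵀg=1.702650  b=𝟙ᵀg=12.292679  c=𝟙ᵀh=115.284982  D=ac−b²=45.180065
λ₁=(c·0.154−b)/D = (115.284982·0.154−12.292679)/45.180065 = 0.120877
λ₂=(a−b·0.154)/D = (1.702650−12.292679·0.154)/45.180065 = -0.004215
w* = 0.120877·g + -0.004215·h:
  w_0 = 0.120877·1.5623 + -0.004215·10.1746 = 0.1460  (Nike)
  w_1 = 0.120877·1.0860 + -0.004215·19.5796 = 0.0488  (JPMorgan)
  w_2 = 0.120877·2.3003 + -0.004215·29.1627 = 0.1551  (Raytheon)
  w_3 = 0.120877·1.6128 + -0.004215·11.6041 = 0.1460  (Visa)
  w_4 = 0.120877·0.4647 + -0.004215·13.2347 = 0.0004  (GE)
  w_5 = 0.120877·2.0606 + -0.004215·10.8445 = 0.2034  (Merck)
  w_6 = 0.120877·3.2060 + -0.004215·20.6849 = 0.3003  (Chevron)
Σw_i=1.0000  μᵀw=0.1540
σ²=wᵀΣw=λ₁·μ_p+λ₂ = 0.120877·0.154 + -0.004215 = 0.014400 ≈ 0.0144

0.1460  0.0488  0.1551  0.1460  0.0004  0.2034  0.3003


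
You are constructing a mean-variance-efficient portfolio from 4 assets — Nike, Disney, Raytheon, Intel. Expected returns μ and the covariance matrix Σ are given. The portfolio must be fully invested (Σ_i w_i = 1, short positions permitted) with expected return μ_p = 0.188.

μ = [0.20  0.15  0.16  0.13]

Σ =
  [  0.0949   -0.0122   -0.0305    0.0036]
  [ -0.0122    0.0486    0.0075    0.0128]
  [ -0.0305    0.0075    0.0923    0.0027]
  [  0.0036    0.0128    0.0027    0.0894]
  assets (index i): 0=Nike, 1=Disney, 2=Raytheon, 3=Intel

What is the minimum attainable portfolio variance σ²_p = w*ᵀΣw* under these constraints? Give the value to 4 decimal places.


x=Σ⁻¹μ = [3.3218  3.3264  2.5384  0.7674]
y=Σ⁻¹𝟙 = [17.7065  20.8867  14.7823  7.0357]
a=μᵀx=1.669244  b=𝟙ᵀx=9.954118  c=𝟙ᵀy=60.411228  D=ac−b²=1.756634
λ₁=(c·0.188−b)/D = (60.411228·0.188−9.954118)/1.756634 = 0.798797
λ₂=(a−b·0.188)/D = (1.669244−9.954118·0.188)/1.756634 = -0.115067
w* = 0.798797·x + -0.115067·y:
  w_0 = 0.798797·3.3218 + -0.115067·17.7065 = 0.6160  (Nike)
  w_1 = 0.798797·3.3264 + -0.115067·20.8867 = 0.2538  (Disney)
  w_2 = 0.798797·2.5384 + -0.115067·14.7823 = 0.3267  (Raytheon)
  w_3 = 0.798797·0.7674 + -0.115067·7.0357 = -0.1965  (Intel)
Σw_i=1.0000  μᵀw=0.1880
σ²=wᵀΣw=λ₁·μ_p+λ₂ = 0.798797·0.188 + -0.115067 = 0.035107 ≈ 0.0351

0.0351


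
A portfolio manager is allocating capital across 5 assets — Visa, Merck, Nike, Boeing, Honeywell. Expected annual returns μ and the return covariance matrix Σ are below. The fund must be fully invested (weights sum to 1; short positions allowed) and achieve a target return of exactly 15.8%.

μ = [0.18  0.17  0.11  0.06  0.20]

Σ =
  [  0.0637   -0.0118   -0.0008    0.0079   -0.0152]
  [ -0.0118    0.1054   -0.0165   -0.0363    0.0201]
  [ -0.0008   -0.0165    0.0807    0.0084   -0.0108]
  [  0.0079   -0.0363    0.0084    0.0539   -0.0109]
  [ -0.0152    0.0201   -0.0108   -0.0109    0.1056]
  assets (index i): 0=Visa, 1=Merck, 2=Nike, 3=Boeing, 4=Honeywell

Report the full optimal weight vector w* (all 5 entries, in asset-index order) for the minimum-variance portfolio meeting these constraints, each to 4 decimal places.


0.3260  0.1988  0.1468  0.1165  0.2120

u=Σ⁻¹μ = [3.6044  2.7851  2.0108  2.6243  2.3592]
v=Σ⁻¹𝟙 = [19.2435  22.2916  15.6353  30.8938  12.7845]
a=μᵀu=1.972746  b=𝟙ᵀu=13.383818  c=𝟙ᵀv=100.848721  D=ac−b²=19.822338
λ₁=(c·0.158−b)/D = (100.848721·0.158−13.383818)/19.822338 = 0.128657
λ₂=(a−b·0.158)/D = (1.972746−13.383818·0.158)/19.822338 = -0.007158
w* = 0.128657·u + -0.007158·v:
  w_0 = 0.128657·3.6044 + -0.007158·19.2435 = 0.3260  (Visa)
  w_1 = 0.128657·2.7851 + -0.007158·22.2916 = 0.1988  (Merck)
  w_2 = 0.128657·2.0108 + -0.007158·15.6353 = 0.1468  (Nike)
  w_3 = 0.128657·2.6243 + -0.007158·30.8938 = 0.1165  (Boeing)
  w_4 = 0.128657·2.3592 + -0.007158·12.7845 = 0.2120  (Honeywell)
Σw_i=1.0000  μᵀw=0.1580
σ²=wᵀΣw=λ₁·μ_p+λ₂ = 0.128657·0.158 + -0.007158 = 0.013169 ≈ 0.0132


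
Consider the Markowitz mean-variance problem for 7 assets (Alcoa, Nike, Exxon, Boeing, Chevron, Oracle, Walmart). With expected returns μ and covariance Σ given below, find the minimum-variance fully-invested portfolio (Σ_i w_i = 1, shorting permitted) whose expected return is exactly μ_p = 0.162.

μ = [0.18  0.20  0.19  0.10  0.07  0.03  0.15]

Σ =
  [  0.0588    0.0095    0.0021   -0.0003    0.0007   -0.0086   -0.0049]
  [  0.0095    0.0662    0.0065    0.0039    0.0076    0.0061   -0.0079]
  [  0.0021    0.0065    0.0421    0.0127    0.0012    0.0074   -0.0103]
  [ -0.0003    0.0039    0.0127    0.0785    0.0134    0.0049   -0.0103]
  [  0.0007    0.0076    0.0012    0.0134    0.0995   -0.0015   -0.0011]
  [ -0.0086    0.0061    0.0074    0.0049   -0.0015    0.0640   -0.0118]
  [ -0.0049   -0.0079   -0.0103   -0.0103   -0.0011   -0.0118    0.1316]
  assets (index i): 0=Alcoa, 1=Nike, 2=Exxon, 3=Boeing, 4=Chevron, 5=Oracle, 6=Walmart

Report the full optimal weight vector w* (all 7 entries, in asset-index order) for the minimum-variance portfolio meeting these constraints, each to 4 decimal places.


p=Σ⁻¹μ = [2.7499  2.3082  4.1819  0.6346  0.3983  0.4272  1.7994]
q=Σ⁻¹𝟙 = [18.3268  9.1285  18.7250  8.5092  8.2459  16.9074  12.5456]
a=μᵀp=2.125234  b=𝟙ᵀp=12.499458  c=𝟙ᵀq=92.388318  D=ac−b²=40.110357
λ₁=(c·0.162−b)/D = (92.388318·0.162−12.499458)/40.110357 = 0.061517
λ₂=(a−b·0.162)/D = (2.125234−12.499458·0.162)/40.110357 = 0.002501
w* = 0.061517·p + 0.002501·q:
  w_0 = 0.061517·2.7499 + 0.002501·18.3268 = 0.2150  (Alcoa)
  w_1 = 0.061517·2.3082 + 0.002501·9.1285 = 0.1648  (Nike)
  w_2 = 0.061517·4.1819 + 0.002501·18.7250 = 0.3041  (Exxon)
  w_3 = 0.061517·0.6346 + 0.002501·8.5092 = 0.0603  (Boeing)
  w_4 = 0.061517·0.3983 + 0.002501·8.2459 = 0.0451  (Chevron)
  w_5 = 0.061517·0.4272 + 0.002501·16.9074 = 0.0686  (Oracle)
  w_6 = 0.061517·1.7994 + 0.002501·12.5456 = 0.1421  (Walmart)
Σw_i=1.0000  μᵀw=0.1620
σ²=wᵀΣw=λ₁·μ_p+λ₂ = 0.061517·0.162 + 0.002501 = 0.012467 ≈ 0.0125

0.2150  0.1648  0.3041  0.0603  0.0451  0.0686  0.1421


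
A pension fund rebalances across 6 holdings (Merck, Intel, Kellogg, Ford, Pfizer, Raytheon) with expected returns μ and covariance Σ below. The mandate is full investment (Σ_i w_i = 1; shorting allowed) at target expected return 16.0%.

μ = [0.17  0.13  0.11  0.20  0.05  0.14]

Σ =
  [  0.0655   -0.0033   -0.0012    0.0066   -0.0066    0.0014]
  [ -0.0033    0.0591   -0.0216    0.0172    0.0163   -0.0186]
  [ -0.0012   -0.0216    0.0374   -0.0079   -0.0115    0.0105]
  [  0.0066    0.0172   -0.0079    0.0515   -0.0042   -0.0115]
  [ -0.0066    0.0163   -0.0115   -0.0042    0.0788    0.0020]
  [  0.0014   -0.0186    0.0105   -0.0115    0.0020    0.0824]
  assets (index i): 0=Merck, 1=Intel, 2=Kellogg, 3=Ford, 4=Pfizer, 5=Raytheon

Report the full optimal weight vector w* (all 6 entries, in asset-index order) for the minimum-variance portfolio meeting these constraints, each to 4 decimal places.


g=Σ⁻¹μ = [2.5648  3.7462  5.6636  3.7666  1.0439  2.2797]
h=Σ⁻¹𝟙 = [17.0663  30.8293  49.8082  19.1451  15.6577  14.7500]
a=μᵀg=2.670705  b=𝟙ᵀg=19.064863  c=𝟙ᵀh=147.256422  D=ac−b²=29.809412
λ₁=(c·0.160−b)/D = (147.256422·0.160−19.064863)/29.809412 = 0.150830
λ₂=(a−b·0.160)/D = (2.670705−19.064863·0.160)/29.809412 = -0.012737
w* = 0.150830·g + -0.012737·h:
  w_0 = 0.150830·2.5648 + -0.012737·17.0663 = 0.1695  (Merck)
  w_1 = 0.150830·3.7462 + -0.012737·30.8293 = 0.1724  (Intel)
  w_2 = 0.150830·5.6636 + -0.012737·49.8082 = 0.2199  (Kellogg)
  w_3 = 0.150830·3.7666 + -0.012737·19.1451 = 0.3243  (Ford)
  w_4 = 0.150830·1.0439 + -0.012737·15.6577 = -0.0420  (Pfizer)
  w_5 = 0.150830·2.2797 + -0.012737·14.7500 = 0.1560  (Raytheon)
Σw_i=1.0000  μᵀw=0.1600
σ²=wᵀΣw=λ₁·μ_p+λ₂ = 0.150830·0.160 + -0.012737 = 0.011396 ≈ 0.0114

0.1695  0.1724  0.2199  0.3243  -0.0420  0.1560


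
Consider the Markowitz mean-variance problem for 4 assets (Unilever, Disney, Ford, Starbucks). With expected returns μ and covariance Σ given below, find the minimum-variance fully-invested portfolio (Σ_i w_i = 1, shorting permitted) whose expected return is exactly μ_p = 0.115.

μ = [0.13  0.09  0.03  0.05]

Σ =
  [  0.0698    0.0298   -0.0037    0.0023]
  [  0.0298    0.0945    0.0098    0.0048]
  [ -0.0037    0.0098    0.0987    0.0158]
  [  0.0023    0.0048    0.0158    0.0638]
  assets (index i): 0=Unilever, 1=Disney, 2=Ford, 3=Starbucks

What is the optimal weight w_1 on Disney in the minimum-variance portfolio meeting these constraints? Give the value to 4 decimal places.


u=Σ⁻¹μ = [1.6999  0.3601  0.2297  0.6384]
v=Σ⁻¹𝟙 = [12.0668  5.2940  7.9998  12.8595]
a=μᵀu=0.292204  b=𝟙ᵀu=2.928114  c=𝟙ᵀv=38.220170  D=ac−b²=2.594250
λ₁=(c·0.115−b)/D = (38.220170·0.115−2.928114)/2.594250 = 0.565561
λ₂=(a−b·0.115)/D = (0.292204−2.928114·0.115)/2.594250 = -0.017164
w* = 0.565561·u + -0.017164·v:
  w_0 = 0.565561·1.6999 + -0.017164·12.0668 = 0.7543  (Unilever)
  w_1 = 0.565561·0.3601 + -0.017164·5.2940 = 0.1128  (Disney)
  w_2 = 0.565561·0.2297 + -0.017164·7.9998 = -0.0074  (Ford)
  w_3 = 0.565561·0.6384 + -0.017164·12.8595 = 0.1403  (Starbucks)
Σw_i=1.0000  μᵀw=0.1150
σ²=wᵀΣw=λ₁·μ_p+λ₂ = 0.565561·0.115 + -0.017164 = 0.047875 ≈ 0.0479

0.1128


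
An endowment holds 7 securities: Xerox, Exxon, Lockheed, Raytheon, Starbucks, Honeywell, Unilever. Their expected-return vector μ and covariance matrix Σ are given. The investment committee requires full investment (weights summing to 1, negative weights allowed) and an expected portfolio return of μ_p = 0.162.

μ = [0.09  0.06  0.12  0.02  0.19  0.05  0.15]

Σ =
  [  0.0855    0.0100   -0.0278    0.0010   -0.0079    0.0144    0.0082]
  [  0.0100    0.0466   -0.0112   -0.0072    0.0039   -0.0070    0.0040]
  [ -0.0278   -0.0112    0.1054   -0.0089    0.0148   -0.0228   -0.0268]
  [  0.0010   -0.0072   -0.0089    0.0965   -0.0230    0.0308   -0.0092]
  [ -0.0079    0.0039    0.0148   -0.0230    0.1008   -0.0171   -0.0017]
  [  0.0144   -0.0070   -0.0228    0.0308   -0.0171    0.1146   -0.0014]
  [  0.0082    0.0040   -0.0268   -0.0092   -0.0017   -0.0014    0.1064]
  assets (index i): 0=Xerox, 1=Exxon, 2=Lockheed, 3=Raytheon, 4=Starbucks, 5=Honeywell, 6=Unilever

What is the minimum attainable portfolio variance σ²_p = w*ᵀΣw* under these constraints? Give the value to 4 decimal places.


x=Σ⁻¹μ = [1.4266  1.4259  2.1270  0.8825  2.0074  0.8529  1.9016]
y=Σ⁻¹𝟙 = [13.4019  25.3530  21.2439  14.9384  12.3582  10.8221  14.3949]
a=μᵀx=1.196114  b=𝟙ᵀx=10.623788  c=𝟙ᵀy=112.512476  D=ac−b²=21.712899
λ₁=(c·0.162−b)/D = (112.512476·0.162−10.623788)/21.712899 = 0.350171
λ₂=(a−b·0.162)/D = (1.196114−10.623788·0.162)/21.712899 = -0.024176
w* = 0.350171·x + -0.024176·y:
  w_0 = 0.350171·1.4266 + -0.024176·13.4019 = 0.1755  (Xerox)
  w_1 = 0.350171·1.4259 + -0.024176·25.3530 = -0.1136  (Exxon)
  w_2 = 0.350171·2.1270 + -0.024176·21.2439 = 0.2312  (Lockheed)
  w_3 = 0.350171·0.8825 + -0.024176·14.9384 = -0.0521  (Raytheon)
  w_4 = 0.350171·2.0074 + -0.024176·12.3582 = 0.4042  (Starbucks)
  w_5 = 0.350171·0.8529 + -0.024176·10.8221 = 0.0370  (Honeywell)
  w_6 = 0.350171·1.9016 + -0.024176·14.3949 = 0.3179  (Unilever)
Σw_i=1.0000  μᵀw=0.1620
σ²=wᵀΣw=λ₁·μ_p+λ₂ = 0.350171·0.162 + -0.024176 = 0.032551 ≈ 0.0326

0.0326


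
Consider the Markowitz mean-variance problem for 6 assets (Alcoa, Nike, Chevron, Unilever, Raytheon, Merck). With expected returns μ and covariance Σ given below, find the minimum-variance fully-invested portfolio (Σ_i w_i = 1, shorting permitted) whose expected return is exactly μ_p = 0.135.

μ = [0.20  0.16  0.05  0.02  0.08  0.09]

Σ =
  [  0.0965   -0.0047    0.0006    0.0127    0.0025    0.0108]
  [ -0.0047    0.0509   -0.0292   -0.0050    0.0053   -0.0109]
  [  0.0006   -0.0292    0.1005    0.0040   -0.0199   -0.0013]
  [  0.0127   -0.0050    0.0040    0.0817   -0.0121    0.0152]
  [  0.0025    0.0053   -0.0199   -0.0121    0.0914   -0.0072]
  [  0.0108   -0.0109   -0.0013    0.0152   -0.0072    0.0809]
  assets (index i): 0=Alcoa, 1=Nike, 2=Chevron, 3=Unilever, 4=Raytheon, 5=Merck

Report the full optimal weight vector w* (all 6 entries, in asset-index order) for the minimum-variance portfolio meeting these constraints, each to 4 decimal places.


0.1977  0.4235  0.1757  -0.0215  0.0869  0.1376

p=Σ⁻¹μ = [2.0852  4.7776  2.1181  -0.0246  1.1265  1.6167]
q=Σ⁻¹𝟙 = [8.2829  36.7654  23.5962  11.5345  16.4986  15.8891]
a=μᵀp=1.522484  b=𝟙ᵀp=11.699462  c=𝟙ᵀq=112.566751  D=ac−b²=34.503659
λ₁=(c·0.135−b)/D = (112.566751·0.135−11.699462)/34.503659 = 0.101353
λ₂=(a−b·0.135)/D = (1.522484−11.699462·0.135)/34.503659 = -0.001650
w* = 0.101353·p + -0.001650·q:
  w_0 = 0.101353·2.0852 + -0.001650·8.2829 = 0.1977  (Alcoa)
  w_1 = 0.101353·4.7776 + -0.001650·36.7654 = 0.4235  (Nike)
  w_2 = 0.101353·2.1181 + -0.001650·23.5962 = 0.1757  (Chevron)
  w_3 = 0.101353·-0.0246 + -0.001650·11.5345 = -0.0215  (Unilever)
  w_4 = 0.101353·1.1265 + -0.001650·16.4986 = 0.0869  (Raytheon)
  w_5 = 0.101353·1.6167 + -0.001650·15.8891 = 0.1376  (Merck)
Σw_i=1.0000  μᵀw=0.1350
σ²=wᵀΣw=λ₁·μ_p+λ₂ = 0.101353·0.135 + -0.001650 = 0.012032 ≈ 0.0120


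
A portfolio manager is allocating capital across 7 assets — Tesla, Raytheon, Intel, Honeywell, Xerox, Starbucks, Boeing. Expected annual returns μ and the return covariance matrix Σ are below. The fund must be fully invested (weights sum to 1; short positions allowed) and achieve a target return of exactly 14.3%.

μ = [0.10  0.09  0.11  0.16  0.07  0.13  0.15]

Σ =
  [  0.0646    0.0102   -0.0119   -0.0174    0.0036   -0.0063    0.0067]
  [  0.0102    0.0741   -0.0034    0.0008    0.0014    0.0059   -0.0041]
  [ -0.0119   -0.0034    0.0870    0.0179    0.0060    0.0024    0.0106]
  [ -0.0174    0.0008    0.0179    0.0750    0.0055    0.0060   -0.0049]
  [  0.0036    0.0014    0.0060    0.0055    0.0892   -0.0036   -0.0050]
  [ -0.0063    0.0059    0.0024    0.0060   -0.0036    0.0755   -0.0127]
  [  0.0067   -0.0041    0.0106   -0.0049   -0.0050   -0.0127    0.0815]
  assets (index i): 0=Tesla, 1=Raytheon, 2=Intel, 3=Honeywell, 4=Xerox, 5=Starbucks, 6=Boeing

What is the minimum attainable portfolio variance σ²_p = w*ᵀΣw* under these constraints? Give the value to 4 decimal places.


g=Σ⁻¹μ = [2.1222  0.8749  0.7420  2.3661  0.6889  2.0069  2.1108]
h=Σ⁻¹𝟙 = [18.7868  10.5063  8.6634  14.4456  10.2225  15.4149  14.0250]
a=μᵀg=1.376893  b=𝟙ᵀg=10.911774  c=𝟙ᵀh=92.064450  D=ac−b²=7.696081
λ₁=(c·0.143−b)/D = (92.064450·0.143−10.911774)/7.696081 = 0.292804
λ₂=(a−b·0.143)/D = (1.376893−10.911774·0.143)/7.696081 = -0.023842
w* = 0.292804·g + -0.023842·h:
  w_0 = 0.292804·2.1222 + -0.023842·18.7868 = 0.1735  (Tesla)
  w_1 = 0.292804·0.8749 + -0.023842·10.5063 = 0.0057  (Raytheon)
  w_2 = 0.292804·0.7420 + -0.023842·8.6634 = 0.0107  (Intel)
  w_3 = 0.292804·2.3661 + -0.023842·14.4456 = 0.3484  (Honeywell)
  w_4 = 0.292804·0.6889 + -0.023842·10.2225 = -0.0420  (Xerox)
  w_5 = 0.292804·2.0069 + -0.023842·15.4149 = 0.2201  (Starbucks)
  w_6 = 0.292804·2.1108 + -0.023842·14.0250 = 0.2837  (Boeing)
Σw_i=1.0000  μᵀw=0.1430
σ²=wᵀΣw=λ₁·μ_p+λ₂ = 0.292804·0.143 + -0.023842 = 0.018029 ≈ 0.0180

0.0180


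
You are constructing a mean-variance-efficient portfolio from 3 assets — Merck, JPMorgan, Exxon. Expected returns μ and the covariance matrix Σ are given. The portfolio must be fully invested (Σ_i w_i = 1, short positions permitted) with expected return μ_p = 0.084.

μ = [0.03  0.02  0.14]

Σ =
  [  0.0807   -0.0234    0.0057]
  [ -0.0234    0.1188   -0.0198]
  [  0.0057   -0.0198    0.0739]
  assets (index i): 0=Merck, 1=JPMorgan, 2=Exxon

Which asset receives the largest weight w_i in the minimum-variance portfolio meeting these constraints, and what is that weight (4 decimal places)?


u=Σ⁻¹μ = [0.3983  0.5835  2.0201]
v=Σ⁻¹𝟙 = [15.3491  14.1298  16.1337]
a=μᵀu=0.306426  b=𝟙ᵀu=3.001785  c=𝟙ᵀv=45.612583  D=ac−b²=4.966159
λ₁=(c·0.084−b)/D = (45.612583·0.084−3.001785)/4.966159 = 0.167065
λ₂=(a−b·0.084)/D = (0.306426−3.001785·0.084)/4.966159 = 0.010929
w* = 0.167065·u + 0.010929·v:
  w_0 = 0.167065·0.3983 + 0.010929·15.3491 = 0.2343  (Merck)
  w_1 = 0.167065·0.5835 + 0.010929·14.1298 = 0.2519  (JPMorgan)
  w_2 = 0.167065·2.0201 + 0.010929·16.1337 = 0.5138  (Exxon)
Σw_i=1.0000  μᵀw=0.0840
σ²=wᵀΣw=λ₁·μ_p+λ₂ = 0.167065·0.084 + 0.010929 = 0.024963 ≈ 0.0250

Exxon (0.5138)


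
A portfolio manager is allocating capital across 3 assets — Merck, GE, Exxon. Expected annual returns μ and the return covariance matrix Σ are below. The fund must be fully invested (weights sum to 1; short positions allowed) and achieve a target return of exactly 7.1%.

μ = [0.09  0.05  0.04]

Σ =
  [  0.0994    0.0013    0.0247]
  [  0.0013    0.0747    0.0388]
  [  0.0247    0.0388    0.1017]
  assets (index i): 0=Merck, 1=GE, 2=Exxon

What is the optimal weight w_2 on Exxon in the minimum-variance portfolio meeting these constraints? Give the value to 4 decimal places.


u=Σ⁻¹μ = [0.9209  0.7049  -0.0993]
v=Σ⁻¹𝟙 = [9.1118  11.5615  3.2090]
a=μᵀu=0.114152  b=𝟙ᵀu=1.526494  c=𝟙ᵀv=23.882260  D=ac−b²=0.396036
λ₁=(c·0.071−b)/D = (23.882260·0.071−1.526494)/0.396036 = 0.427099
λ₂=(a−b·0.071)/D = (0.114152−1.526494·0.071)/0.396036 = 0.014573
w* = 0.427099·u + 0.014573·v:
  w_0 = 0.427099·0.9209 + 0.014573·9.1118 = 0.5261  (Merck)
  w_1 = 0.427099·0.7049 + 0.014573·11.5615 = 0.4695  (GE)
  w_2 = 0.427099·-0.0993 + 0.014573·3.2090 = 0.0044  (Exxon)
Σw_i=1.0000  μᵀw=0.0710
σ²=wᵀΣw=λ₁·μ_p+λ₂ = 0.427099·0.071 + 0.014573 = 0.044897 ≈ 0.0449

0.0044


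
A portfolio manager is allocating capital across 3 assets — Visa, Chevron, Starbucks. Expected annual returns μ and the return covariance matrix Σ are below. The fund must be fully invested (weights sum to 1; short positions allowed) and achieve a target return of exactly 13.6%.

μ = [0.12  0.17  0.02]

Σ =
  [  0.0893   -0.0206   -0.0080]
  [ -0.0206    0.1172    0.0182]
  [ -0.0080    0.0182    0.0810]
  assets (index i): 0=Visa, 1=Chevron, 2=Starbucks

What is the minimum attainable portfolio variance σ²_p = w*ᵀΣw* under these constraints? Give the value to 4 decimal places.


0.0366

x=Σ⁻¹μ = [1.7508  1.7543  0.0257]
y=Σ⁻¹𝟙 = [14.3779  9.2445  11.6886]
a=μᵀx=0.508828  b=𝟙ᵀx=3.530678  c=𝟙ᵀy=35.310918  D=ac−b²=5.501492
λ₁=(c·0.136−b)/D = (35.310918·0.136−3.530678)/5.501492 = 0.231139
λ₂=(a−b·0.136)/D = (0.508828−3.530678·0.136)/5.501492 = 0.005209
w* = 0.231139·x + 0.005209·y:
  w_0 = 0.231139·1.7508 + 0.005209·14.3779 = 0.4796  (Visa)
  w_1 = 0.231139·1.7543 + 0.005209·9.2445 = 0.4536  (Chevron)
  w_2 = 0.231139·0.0257 + 0.005209·11.6886 = 0.0668  (Starbucks)
Σw_i=1.0000  μᵀw=0.1360
σ²=wᵀΣw=λ₁·μ_p+λ₂ = 0.231139·0.136 + 0.005209 = 0.036644 ≈ 0.0366


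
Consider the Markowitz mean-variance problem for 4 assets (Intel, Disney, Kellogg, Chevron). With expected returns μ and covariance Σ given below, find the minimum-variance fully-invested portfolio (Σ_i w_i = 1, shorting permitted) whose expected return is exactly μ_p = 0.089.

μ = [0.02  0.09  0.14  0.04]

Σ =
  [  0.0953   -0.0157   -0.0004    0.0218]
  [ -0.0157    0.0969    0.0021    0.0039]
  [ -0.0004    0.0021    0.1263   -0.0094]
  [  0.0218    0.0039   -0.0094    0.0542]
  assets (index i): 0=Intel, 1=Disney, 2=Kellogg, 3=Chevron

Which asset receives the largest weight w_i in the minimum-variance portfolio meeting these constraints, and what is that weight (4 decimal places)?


Kellogg (0.3596)

g=Σ⁻¹μ = [0.1799  0.9007  1.1537  0.8009]
h=Σ⁻¹𝟙 = [8.7365  10.9099  8.9324  15.7004]
a=μᵀg=0.278212  b=𝟙ᵀg=3.035182  c=𝟙ᵀh=44.279282  D=ac−b²=3.106710
λ₁=(c·0.089−b)/D = (44.279282·0.089−3.035182)/3.106710 = 0.291522
λ₂=(a−b·0.089)/D = (0.278212−3.035182·0.089)/3.106710 = 0.002601
w* = 0.291522·g + 0.002601·h:
  w_0 = 0.291522·0.1799 + 0.002601·8.7365 = 0.0752  (Intel)
  w_1 = 0.291522·0.9007 + 0.002601·10.9099 = 0.2910  (Disney)
  w_2 = 0.291522·1.1537 + 0.002601·8.9324 = 0.3596  (Kellogg)
  w_3 = 0.291522·0.8009 + 0.002601·15.7004 = 0.2743  (Chevron)
Σw_i=1.0000  μᵀw=0.0890
σ²=wᵀΣw=λ₁·μ_p+λ₂ = 0.291522·0.089 + 0.002601 = 0.028547 ≈ 0.0285


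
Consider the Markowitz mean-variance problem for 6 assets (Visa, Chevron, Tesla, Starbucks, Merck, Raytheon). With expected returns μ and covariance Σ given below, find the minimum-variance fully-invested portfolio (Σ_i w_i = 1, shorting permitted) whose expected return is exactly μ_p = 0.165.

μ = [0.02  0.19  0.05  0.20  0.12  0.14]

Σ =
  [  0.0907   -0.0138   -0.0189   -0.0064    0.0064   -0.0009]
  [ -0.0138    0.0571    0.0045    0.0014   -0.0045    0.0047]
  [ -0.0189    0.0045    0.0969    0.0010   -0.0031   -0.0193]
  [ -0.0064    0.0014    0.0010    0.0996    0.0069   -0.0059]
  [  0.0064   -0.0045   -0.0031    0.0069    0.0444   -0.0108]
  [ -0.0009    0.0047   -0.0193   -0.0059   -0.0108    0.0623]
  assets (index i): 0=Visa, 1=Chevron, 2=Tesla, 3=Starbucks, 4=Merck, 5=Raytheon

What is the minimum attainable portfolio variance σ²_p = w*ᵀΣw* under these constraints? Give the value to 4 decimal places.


u=Σ⁻¹μ = [0.9279  3.4162  1.2629  1.9548  3.4734  3.1814]
v=Σ⁻¹𝟙 = [16.9639  19.9284  18.7752  10.2729  28.2525  26.4800]
a=μᵀu=1.983933  b=𝟙ᵀu=14.216518  c=𝟙ᵀv=120.672887  D=ac−b²=37.297598
λ₁=(c·0.165−b)/D = (120.672887·0.165−14.216518)/37.297598 = 0.152678
λ₂=(a−b·0.165)/D = (1.983933−14.216518·0.165)/37.297598 = -0.009700
w* = 0.152678·u + -0.009700·v:
  w_0 = 0.152678·0.9279 + -0.009700·16.9639 = -0.0229  (Visa)
  w_1 = 0.152678·3.4162 + -0.009700·19.9284 = 0.3283  (Chevron)
  w_2 = 0.152678·1.2629 + -0.009700·18.7752 = 0.0107  (Tesla)
  w_3 = 0.152678·1.9548 + -0.009700·10.2729 = 0.1988  (Starbucks)
  w_4 = 0.152678·3.4734 + -0.009700·28.2525 = 0.2563  (Merck)
  w_5 = 0.152678·3.1814 + -0.009700·26.4800 = 0.2289  (Raytheon)
Σw_i=1.0000  μᵀw=0.1650
σ²=wᵀΣw=λ₁·μ_p+λ₂ = 0.152678·0.165 + -0.009700 = 0.015492 ≈ 0.0155

0.0155


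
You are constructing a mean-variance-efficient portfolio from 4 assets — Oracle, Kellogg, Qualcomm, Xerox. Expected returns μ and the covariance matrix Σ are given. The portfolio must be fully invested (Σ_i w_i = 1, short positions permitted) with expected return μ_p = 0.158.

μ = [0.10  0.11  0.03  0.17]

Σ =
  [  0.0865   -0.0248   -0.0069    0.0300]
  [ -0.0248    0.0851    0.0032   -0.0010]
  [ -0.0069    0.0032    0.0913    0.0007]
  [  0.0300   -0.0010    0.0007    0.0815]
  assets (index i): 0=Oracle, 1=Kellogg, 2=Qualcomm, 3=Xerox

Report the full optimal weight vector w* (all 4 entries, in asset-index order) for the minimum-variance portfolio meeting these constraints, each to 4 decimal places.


0.1266  0.3654  -0.1342  0.6422

p=Σ⁻¹μ = [1.0479  1.6054  0.3383  1.7170]
q=Σ⁻¹𝟙 = [14.5227  15.6351  11.4487  7.0177]
a=μᵀp=0.583417  b=𝟙ᵀp=4.708594  c=𝟙ᵀq=48.624126  D=ac−b²=6.197284
λ₁=(c·0.158−b)/D = (48.624126·0.158−4.708594)/6.197284 = 0.479891
λ₂=(a−b·0.158)/D = (0.583417−4.708594·0.158)/6.197284 = -0.025905
w* = 0.479891·p + -0.025905·q:
  w_0 = 0.479891·1.0479 + -0.025905·14.5227 = 0.1266  (Oracle)
  w_1 = 0.479891·1.6054 + -0.025905·15.6351 = 0.3654  (Kellogg)
  w_2 = 0.479891·0.3383 + -0.025905·11.4487 = -0.1342  (Qualcomm)
  w_3 = 0.479891·1.7170 + -0.025905·7.0177 = 0.6422  (Xerox)
Σw_i=1.0000  μᵀw=0.1580
σ²=wᵀΣw=λ₁·μ_p+λ₂ = 0.479891·0.158 + -0.025905 = 0.049918 ≈ 0.0499


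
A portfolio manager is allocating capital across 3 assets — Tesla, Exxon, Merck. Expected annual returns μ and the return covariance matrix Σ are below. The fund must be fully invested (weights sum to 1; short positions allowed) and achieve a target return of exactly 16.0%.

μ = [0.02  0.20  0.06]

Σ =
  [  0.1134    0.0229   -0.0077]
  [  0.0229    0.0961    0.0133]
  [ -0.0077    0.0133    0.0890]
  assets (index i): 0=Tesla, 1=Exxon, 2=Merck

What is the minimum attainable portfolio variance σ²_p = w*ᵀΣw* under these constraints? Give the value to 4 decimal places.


0.0614

u=Σ⁻¹μ = [-0.2217  2.0865  0.3432]
v=Σ⁻¹𝟙 = [8.1544  6.9538  10.9023]
a=μᵀu=0.433456  b=𝟙ᵀu=2.207993  c=𝟙ᵀv=26.010483  D=ac−b²=6.399166
λ₁=(c·0.160−b)/D = (26.010483·0.160−2.207993)/6.399166 = 0.305303
λ₂=(a−b·0.160)/D = (0.433456−2.207993·0.160)/6.399166 = 0.012529
w* = 0.305303·u + 0.012529·v:
  w_0 = 0.305303·-0.2217 + 0.012529·8.1544 = 0.0345  (Tesla)
  w_1 = 0.305303·2.0865 + 0.012529·6.9538 = 0.7241  (Exxon)
  w_2 = 0.305303·0.3432 + 0.012529·10.9023 = 0.2414  (Merck)
Σw_i=1.0000  μᵀw=0.1600
σ²=wᵀΣw=λ₁·μ_p+λ₂ = 0.305303·0.160 + 0.012529 = 0.061378 ≈ 0.0614


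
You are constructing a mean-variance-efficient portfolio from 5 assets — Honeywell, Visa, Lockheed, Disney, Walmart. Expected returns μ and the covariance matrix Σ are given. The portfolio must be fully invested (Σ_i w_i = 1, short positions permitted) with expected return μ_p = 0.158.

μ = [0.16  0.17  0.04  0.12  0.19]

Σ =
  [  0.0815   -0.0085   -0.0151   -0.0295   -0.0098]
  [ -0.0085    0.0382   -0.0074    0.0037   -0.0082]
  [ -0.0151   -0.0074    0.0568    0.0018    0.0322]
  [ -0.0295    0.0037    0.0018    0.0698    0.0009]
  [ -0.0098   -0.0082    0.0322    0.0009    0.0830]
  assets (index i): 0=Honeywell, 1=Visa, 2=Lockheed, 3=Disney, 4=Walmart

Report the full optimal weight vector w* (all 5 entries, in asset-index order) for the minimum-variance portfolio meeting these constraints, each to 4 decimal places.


g=Σ⁻¹μ = [4.2186  5.8869  0.7729  3.1310  3.0351]
h=Σ⁻¹𝟙 = [30.7572  37.4395  24.4160  24.5872  9.6398]
a=μᵀg=2.659057  b=𝟙ᵀg=17.044512  c=𝟙ᵀh=126.839561  D=ac−b²=46.758257
λ₁=(c·0.158−b)/D = (126.839561·0.158−17.044512)/46.758257 = 0.064077
λ₂=(a−b·0.158)/D = (2.659057−17.044512·0.158)/46.758257 = -0.000727
w* = 0.064077·g + -0.000727·h:
  w_0 = 0.064077·4.2186 + -0.000727·30.7572 = 0.2480  (Honeywell)
  w_1 = 0.064077·5.8869 + -0.000727·37.4395 = 0.3500  (Visa)
  w_2 = 0.064077·0.7729 + -0.000727·24.4160 = 0.0318  (Lockheed)
  w_3 = 0.064077·3.1310 + -0.000727·24.5872 = 0.1828  (Disney)
  w_4 = 0.064077·3.0351 + -0.000727·9.6398 = 0.1875  (Walmart)
Σw_i=1.0000  μᵀw=0.1580
σ²=wᵀΣw=λ₁·μ_p+λ₂ = 0.064077·0.158 + -0.000727 = 0.009398 ≈ 0.0094

0.2480  0.3500  0.0318  0.1828  0.1875


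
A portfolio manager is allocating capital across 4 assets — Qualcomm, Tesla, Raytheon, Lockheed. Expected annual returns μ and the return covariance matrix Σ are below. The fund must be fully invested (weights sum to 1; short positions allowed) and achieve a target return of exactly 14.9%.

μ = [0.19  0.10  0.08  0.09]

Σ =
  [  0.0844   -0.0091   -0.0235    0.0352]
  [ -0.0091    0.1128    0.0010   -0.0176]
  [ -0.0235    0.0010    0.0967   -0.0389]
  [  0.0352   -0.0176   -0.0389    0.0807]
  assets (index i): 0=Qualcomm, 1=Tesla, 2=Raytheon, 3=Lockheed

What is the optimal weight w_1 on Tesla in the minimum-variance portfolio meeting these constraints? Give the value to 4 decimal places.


0.1702

x=Σ⁻¹μ = [2.3893  1.2599  1.9041  1.2656]
y=Σ⁻¹𝟙 = [10.4263  12.7653  21.1122  20.8046]
a=μᵀx=0.846194  b=𝟙ᵀx=6.818918  c=𝟙ᵀy=65.108398  D=ac−b²=8.596701
λ₁=(c·0.149−b)/D = (65.108398·0.149−6.818918)/8.596701 = 0.335272
λ₂=(a−b·0.149)/D = (0.846194−6.818918·0.149)/8.596701 = -0.019755
w* = 0.335272·x + -0.019755·y:
  w_0 = 0.335272·2.3893 + -0.019755·10.4263 = 0.5951  (Qualcomm)
  w_1 = 0.335272·1.2599 + -0.019755·12.7653 = 0.1702  (Tesla)
  w_2 = 0.335272·1.9041 + -0.019755·21.1122 = 0.2213  (Raytheon)
  w_3 = 0.335272·1.2656 + -0.019755·20.8046 = 0.0133  (Lockheed)
Σw_i=1.0000  μᵀw=0.1490
σ²=wᵀΣw=λ₁·μ_p+λ₂ = 0.335272·0.149 + -0.019755 = 0.030201 ≈ 0.0302


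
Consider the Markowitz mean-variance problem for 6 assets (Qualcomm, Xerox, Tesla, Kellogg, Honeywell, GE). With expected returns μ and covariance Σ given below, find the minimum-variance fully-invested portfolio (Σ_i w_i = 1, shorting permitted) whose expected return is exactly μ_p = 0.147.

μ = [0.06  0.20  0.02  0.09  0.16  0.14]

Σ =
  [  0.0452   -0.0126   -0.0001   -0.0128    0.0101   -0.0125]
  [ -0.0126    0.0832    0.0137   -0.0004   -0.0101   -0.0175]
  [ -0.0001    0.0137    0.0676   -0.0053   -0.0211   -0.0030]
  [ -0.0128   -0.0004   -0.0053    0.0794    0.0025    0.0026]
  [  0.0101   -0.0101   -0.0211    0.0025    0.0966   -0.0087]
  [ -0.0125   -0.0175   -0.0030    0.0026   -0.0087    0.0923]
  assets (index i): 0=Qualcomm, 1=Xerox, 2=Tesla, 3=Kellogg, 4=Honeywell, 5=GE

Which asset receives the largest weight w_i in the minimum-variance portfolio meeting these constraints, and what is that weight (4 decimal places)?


u=Σ⁻¹μ = [3.0942  3.6394  0.4367  1.5249  2.0203  2.7875]
v=Σ⁻¹𝟙 = [35.8855  20.7951  17.3795  18.5165  13.9823  20.9981]
a=μᵀu=1.773020  b=𝟙ᵀu=13.503119  c=𝟙ᵀv=127.556930  D=ac−b²=43.826716
λ₁=(c·0.147−b)/D = (127.556930·0.147−13.503119)/43.826716 = 0.119739
λ₂=(a−b·0.147)/D = (1.773020−13.503119·0.147)/43.826716 = -0.004836
w* = 0.119739·u + -0.004836·v:
  w_0 = 0.119739·3.0942 + -0.004836·35.8855 = 0.1970  (Qualcomm)
  w_1 = 0.119739·3.6394 + -0.004836·20.7951 = 0.3352  (Xerox)
  w_2 = 0.119739·0.4367 + -0.004836·17.3795 = -0.0318  (Tesla)
  w_3 = 0.119739·1.5249 + -0.004836·18.5165 = 0.0930  (Kellogg)
  w_4 = 0.119739·2.0203 + -0.004836·13.9823 = 0.1743  (Honeywell)
  w_5 = 0.119739·2.7875 + -0.004836·20.9981 = 0.2322  (GE)
Σw_i=1.0000  μᵀw=0.1470
σ²=wᵀΣw=λ₁·μ_p+λ₂ = 0.119739·0.147 + -0.004836 = 0.012766 ≈ 0.0128

Xerox (0.3352)


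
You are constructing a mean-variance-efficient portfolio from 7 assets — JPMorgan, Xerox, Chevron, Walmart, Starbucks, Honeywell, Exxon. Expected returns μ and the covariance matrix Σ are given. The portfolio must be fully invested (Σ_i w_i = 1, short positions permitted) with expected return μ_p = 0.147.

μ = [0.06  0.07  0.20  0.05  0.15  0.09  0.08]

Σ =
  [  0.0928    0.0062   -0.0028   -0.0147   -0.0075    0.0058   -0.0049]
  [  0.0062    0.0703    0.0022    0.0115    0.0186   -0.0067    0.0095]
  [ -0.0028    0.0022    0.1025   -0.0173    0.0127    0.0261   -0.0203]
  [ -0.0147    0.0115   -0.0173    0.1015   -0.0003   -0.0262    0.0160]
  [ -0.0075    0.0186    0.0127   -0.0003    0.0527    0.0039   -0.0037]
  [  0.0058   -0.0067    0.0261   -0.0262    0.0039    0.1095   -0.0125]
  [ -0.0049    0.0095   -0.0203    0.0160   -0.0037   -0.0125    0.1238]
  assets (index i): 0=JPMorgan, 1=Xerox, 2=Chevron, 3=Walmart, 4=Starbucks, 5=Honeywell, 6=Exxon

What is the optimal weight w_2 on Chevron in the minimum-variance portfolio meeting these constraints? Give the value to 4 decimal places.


g=Σ⁻¹μ = [1.0940  -0.0949  1.8804  0.9763  2.6172  0.5661  1.0143]
h=Σ⁻¹𝟙 = [14.1243  5.6640  9.5914  14.1053  16.6586  10.3097  9.4905]
a=μᵀg=1.008562  b=𝟙ᵀg=8.053394  c=𝟙ᵀh=79.943875  D=ac−b²=15.771221
λ₁=(c·0.147−b)/D = (79.943875·0.147−8.053394)/15.771221 = 0.234500
λ₂=(a−b·0.147)/D = (1.008562−8.053394·0.147)/15.771221 = -0.011114
w* = 0.234500·g + -0.011114·h:
  w_0 = 0.234500·1.0940 + -0.011114·14.1243 = 0.0996  (JPMorgan)
  w_1 = 0.234500·-0.0949 + -0.011114·5.6640 = -0.0852  (Xerox)
  w_2 = 0.234500·1.8804 + -0.011114·9.5914 = 0.3343  (Chevron)
  w_3 = 0.234500·0.9763 + -0.011114·14.1053 = 0.0722  (Walmart)
  w_4 = 0.234500·2.6172 + -0.011114·16.6586 = 0.4286  (Starbucks)
  w_5 = 0.234500·0.5661 + -0.011114·10.3097 = 0.0182  (Honeywell)
  w_6 = 0.234500·1.0143 + -0.011114·9.4905 = 0.1324  (Exxon)
Σw_i=1.0000  μᵀw=0.1470
σ²=wᵀΣw=λ₁·μ_p+λ₂ = 0.234500·0.147 + -0.011114 = 0.023357 ≈ 0.0234

0.3343
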